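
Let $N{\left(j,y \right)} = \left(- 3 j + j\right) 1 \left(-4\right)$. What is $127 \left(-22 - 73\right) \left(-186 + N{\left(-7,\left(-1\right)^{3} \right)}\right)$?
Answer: $2919730$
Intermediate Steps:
$N{\left(j,y \right)} = 8 j$ ($N{\left(j,y \right)} = - 2 j 1 \left(-4\right) = - 2 j \left(-4\right) = 8 j$)
$127 \left(-22 - 73\right) \left(-186 + N{\left(-7,\left(-1\right)^{3} \right)}\right) = 127 \left(-22 - 73\right) \left(-186 + 8 \left(-7\right)\right) = 127 \left(- 95 \left(-186 - 56\right)\right) = 127 \left(\left(-95\right) \left(-242\right)\right) = 127 \cdot 22990 = 2919730$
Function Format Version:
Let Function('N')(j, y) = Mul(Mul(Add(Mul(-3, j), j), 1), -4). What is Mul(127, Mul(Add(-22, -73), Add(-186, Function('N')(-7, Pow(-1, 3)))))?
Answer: 2919730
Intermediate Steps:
Function('N')(j, y) = Mul(8, j) (Function('N')(j, y) = Mul(Mul(Mul(-2, j), 1), -4) = Mul(Mul(-2, j), -4) = Mul(8, j))
Mul(127, Mul(Add(-22, -73), Add(-186, Function('N')(-7, Pow(-1, 3))))) = Mul(127, Mul(Add(-22, -73), Add(-186, Mul(8, -7)))) = Mul(127, Mul(-95, Add(-186, -56))) = Mul(127, Mul(-95, -242)) = Mul(127, 22990) = 2919730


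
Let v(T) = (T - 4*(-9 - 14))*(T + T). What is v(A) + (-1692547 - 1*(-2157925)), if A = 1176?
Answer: 3447714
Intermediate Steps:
v(T) = 2*T*(92 + T) (v(T) = (T - 4*(-23))*(2*T) = (T + 92)*(2*T) = (92 + T)*(2*T) = 2*T*(92 + T))
v(A) + (-1692547 - 1*(-2157925)) = 2*1176*(92 + 1176) + (-1692547 - 1*(-2157925)) = 2*1176*1268 + (-1692547 + 2157925) = 2982336 + 465378 = 3447714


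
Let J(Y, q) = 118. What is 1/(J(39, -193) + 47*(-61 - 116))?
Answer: -1/8201 ≈ -0.00012194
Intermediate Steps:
1/(J(39, -193) + 47*(-61 - 116)) = 1/(118 + 47*(-61 - 116)) = 1/(118 + 47*(-177)) = 1/(118 - 8319) = 1/(-8201) = -1/8201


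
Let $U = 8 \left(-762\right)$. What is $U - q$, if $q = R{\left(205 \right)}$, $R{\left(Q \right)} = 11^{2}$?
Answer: $-6217$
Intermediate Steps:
$R{\left(Q \right)} = 121$
$q = 121$
$U = -6096$
$U - q = -6096 - 121 = -6217$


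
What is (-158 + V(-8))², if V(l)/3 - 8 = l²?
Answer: 3364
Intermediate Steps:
V(l) = 24 + 3*l²
(-158 + V(-8))² = (-158 + (24 + 3*(-8)²))² = (-158 + (24 + 3*64))² = (-158 + (24 + 192))² = (-158 + 216)² = 58² = 3364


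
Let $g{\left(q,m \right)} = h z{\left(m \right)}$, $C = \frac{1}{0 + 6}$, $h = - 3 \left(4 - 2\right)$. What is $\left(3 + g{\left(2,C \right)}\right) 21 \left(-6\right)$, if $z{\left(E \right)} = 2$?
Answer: $1134$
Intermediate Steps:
$h = -6$ ($h = \left(-3\right) 2 = -6$)
$C = \frac{1}{6} \approx 0.16667$
$g{\left(q,m \right)} = -12$ ($g{\left(q,m \right)} = \left(-6\right) 2 = -12$)
$\left(3 + g{\left(2,C \right)}\right) 21 \left(-6\right) = \left(3 - 12\right) 21 \left(-6\right) = \left(-9\right) 21 \left(-6\right) = \left(-189\right) \left(-6\right) = 1134$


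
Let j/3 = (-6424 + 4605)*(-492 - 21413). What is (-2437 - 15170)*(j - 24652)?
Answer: -2104228997331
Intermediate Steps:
j = 119535585 (j = 3*((-6424 + 4605)*(-492 - 21413)) = 3*(-1819*(-21905)) = 3*39845195 = 119535585)
(-2437 - 15170)*(j - 24652) = (-2437 - 15170)*(119535585 - 24652) = -17607*119510933 = -2104228997331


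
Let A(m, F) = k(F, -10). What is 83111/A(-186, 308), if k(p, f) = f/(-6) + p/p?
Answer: 249333/8 ≈ 31167.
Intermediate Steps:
k(p, f) = 1 - f/6 (k(p, f) = f*(-⅙) + 1 = -f/6 + 1 = 1 - f/6)
A(m, F) = 8/3 (A(m, F) = 1 - ⅙*(-10) = 1 + 5/3 = 8/3)
83111/A(-186, 308) = 83111/(8/3) = 83111*(3/8) = 249333/8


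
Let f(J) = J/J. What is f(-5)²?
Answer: 1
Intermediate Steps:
f(J) = 1
f(-5)² = 1² = 1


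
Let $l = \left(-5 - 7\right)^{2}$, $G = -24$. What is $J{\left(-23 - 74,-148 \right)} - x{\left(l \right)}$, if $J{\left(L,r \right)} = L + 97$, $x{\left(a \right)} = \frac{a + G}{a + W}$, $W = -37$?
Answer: $- \frac{120}{107} \approx -1.1215$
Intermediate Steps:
$l = 144$ ($l = \left(-12\right)^{2} = 144$)
$x{\left(a \right)} = \frac{-24 + a}{-37 + a}$ ($x{\left(a \right)} = \frac{a - 24}{a - 37} = \frac{-24 + a}{-37 + a}$)
$J{\left(L,r \right)} = 97 + L$
$J{\left(-23 - 74,-148 \right)} - x{\left(l \right)} = \left(97 - 97\right) - \frac{-24 + 144}{-37 + 144} = \left(97 - 97\right) - \frac{1}{107} \cdot 120 = 0 - \frac{1}{107} \cdot 120 = 0 - \frac{120}{107} = - \frac{120}{107}$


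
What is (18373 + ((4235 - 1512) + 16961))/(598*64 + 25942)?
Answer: 38057/64214 ≈ 0.59266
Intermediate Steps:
(18373 + ((4235 - 1512) + 16961))/(598*64 + 25942) = (18373 + (2723 + 16961))/(38272 + 25942) = (18373 + 19684)/64214 = 38057*(1/64214) = 38057/64214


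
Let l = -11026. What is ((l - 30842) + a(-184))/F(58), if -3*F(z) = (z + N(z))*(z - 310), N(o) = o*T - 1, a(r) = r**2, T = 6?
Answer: -2003/8505 ≈ -0.23551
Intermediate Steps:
N(o) = -1 + 6*o (N(o) = o*6 - 1 = 6*o - 1 = -1 + 6*o)
F(z) = -(-1 + 7*z)*(-310 + z)/3 (F(z) = -(z + (-1 + 6*z))*(z - 310)/3 = -(-1 + 7*z)*(-310 + z)/3)
((l - 30842) + a(-184))/F(58) = ((-11026 - 30842) + (-184)**2)/(-310/3 - 7/3*58**2 + (2171/3)*58) = (-41868 + 33856)/(-310/3 - 7/3*3364 + 125918/3) = -8012/(-310/3 - 23548/3 + 125918/3) = -8012/34020 = -8012*1/34020 = -2003/8505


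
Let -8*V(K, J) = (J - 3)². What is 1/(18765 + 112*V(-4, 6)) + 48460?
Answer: 903245941/18639 ≈ 48460.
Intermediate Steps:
V(K, J) = -(-3 + J)²/8 (V(K, J) = -(J - 3)²/8 = -(-3 + J)²/8)
1/(18765 + 112*V(-4, 6)) + 48460 = 1/(18765 + 112*(-(-3 + 6)²/8)) + 48460 = 1/(18765 + 112*(-⅛*3²)) + 48460 = 1/(18765 + 112*(-⅛*9)) + 48460 = 1/(18765 + 112*(-9/8)) + 48460 = 1/(18765 - 126) + 48460 = 1/18639 + 48460 = 903245941/18639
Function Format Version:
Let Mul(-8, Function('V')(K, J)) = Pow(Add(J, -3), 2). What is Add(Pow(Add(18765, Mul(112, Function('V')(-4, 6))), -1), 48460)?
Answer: Rational(903245941, 18639) ≈ 48460.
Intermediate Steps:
Function('V')(K, J) = Mul(Rational(-1, 8), Pow(Add(-3, J), 2)) (Function('V')(K, J) = Mul(Rational(-1, 8), Pow(Add(J, -3), 2)) = Mul(Rational(-1, 8), Pow(Add(-3, J), 2)))
Add(Pow(Add(18765, Mul(112, Function('V')(-4, 6))), -1), 48460) = Add(Pow(Add(18765, Mul(112, Mul(Rational(-1, 8), Pow(Add(-3, 6), 2)))), -1), 48460) = Add(Pow(Add(18765, Mul(112, Mul(Rational(-1, 8), Pow(3, 2)))), -1), 48460) = Add(Pow(Add(18765, Mul(112, Mul(Rational(-1, 8), 9))), -1), 48460) = Add(Pow(Add(18765, Mul(112, Rational(-9, 8))), -1), 48460) = Add(Pow(Add(18765, -126), -1), 48460) = Add(Pow(18639, -1), 48460) = Add(Rational(1, 18639), 48460) = Rational(903245941, 18639)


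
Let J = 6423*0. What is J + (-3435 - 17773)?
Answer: -21208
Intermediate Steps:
J = 0
J + (-3435 - 17773) = 0 + (-3435 - 17773) = 0 - 21208 = -21208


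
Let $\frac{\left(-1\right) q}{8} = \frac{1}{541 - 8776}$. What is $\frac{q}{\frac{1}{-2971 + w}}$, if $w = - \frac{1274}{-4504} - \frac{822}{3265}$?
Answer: $- \frac{43689761438}{15137535825} \approx -2.8862$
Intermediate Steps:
$w = \frac{228661}{7352780}$ ($w = \left(-1274\right) \left(- \frac{1}{4504}\right) - \frac{822}{3265} = \frac{637}{2252} - \frac{822}{3265} = \frac{228661}{7352780} \approx 0.031099$)
$q = \frac{8}{8235}$ ($q = - \frac{8}{541 - 8776} = - \frac{8}{-8235} = \left(-8\right) \left(- \frac{1}{8235}\right) = \frac{8}{8235} \approx 0.00097146$)
$\frac{q}{\frac{1}{-2971 + w}} = \frac{8}{8235 \frac{1}{-2971 + \frac{228661}{7352780}}} = \frac{8}{8235 \frac{1}{- \frac{21844880719}{7352780}}} = \frac{8}{8235 \left(- \frac{7352780}{21844880719}\right)} = \frac{8}{8235} \left(- \frac{21844880719}{7352780}\right) = - \frac{43689761438}{15137535825}$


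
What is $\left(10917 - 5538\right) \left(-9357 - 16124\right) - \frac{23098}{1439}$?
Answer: $- \frac{197232671359}{1439} \approx -1.3706 \cdot 10^{8}$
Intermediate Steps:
$\left(10917 - 5538\right) \left(-9357 - 16124\right) - \frac{23098}{1439} = 5379 \left(-25481\right) - \frac{23098}{1439} = -137062299 - \frac{23098}{1439} = - \frac{197232671359}{1439}$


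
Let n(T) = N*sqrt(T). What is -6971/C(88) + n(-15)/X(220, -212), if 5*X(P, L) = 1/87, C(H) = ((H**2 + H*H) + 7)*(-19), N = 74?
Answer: 6971/294405 + 32190*I*sqrt(15) ≈ 0.023678 + 1.2467e+5*I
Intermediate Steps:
C(H) = -133 - 38*H**2 (C(H) = ((H**2 + H**2) + 7)*(-19) = (2*H**2 + 7)*(-19) = (7 + 2*H**2)*(-19) = -133 - 38*H**2)
X(P, L) = 1/435 (X(P, L) = (1/5)/87 = (1/5)*(1/87) = 1/435)
n(T) = 74*sqrt(T)
-6971/C(88) + n(-15)/X(220, -212) = -6971/(-133 - 38*88**2) + (74*sqrt(-15))/(1/435) = -6971/(-133 - 38*7744) + (74*(I*sqrt(15)))*435 = -6971/(-133 - 294272) + (74*I*sqrt(15))*435 = -6971/(-294405) + 32190*I*sqrt(15) = -6971*(-1/294405) + 32190*I*sqrt(15) = 6971/294405 + 32190*I*sqrt(15)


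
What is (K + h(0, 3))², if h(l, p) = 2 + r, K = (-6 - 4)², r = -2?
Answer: 10000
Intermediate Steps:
K = 100 (K = (-10)² = 100)
h(l, p) = 0 (h(l, p) = 2 - 2 = 0)
(K + h(0, 3))² = (100 + 0)² = 100² = 10000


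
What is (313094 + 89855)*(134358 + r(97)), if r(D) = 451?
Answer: 54321151741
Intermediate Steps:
(313094 + 89855)*(134358 + r(97)) = (313094 + 89855)*(134358 + 451) = 402949*134809 = 54321151741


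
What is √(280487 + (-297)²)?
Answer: 2*√92174 ≈ 607.20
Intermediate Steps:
√(280487 + (-297)²) = √(280487 + 88209) = √368696 = 2*√92174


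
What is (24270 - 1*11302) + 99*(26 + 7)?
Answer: 16235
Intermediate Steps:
(24270 - 1*11302) + 99*(26 + 7) = (24270 - 11302) + 99*33 = 12968 + 3267 = 16235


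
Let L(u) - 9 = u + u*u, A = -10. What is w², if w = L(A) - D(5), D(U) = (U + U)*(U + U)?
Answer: 1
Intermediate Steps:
L(u) = 9 + u + u² (L(u) = 9 + (u + u*u) = 9 + (u + u²) = 9 + u + u²)
D(U) = 4*U² (D(U) = (2*U)*(2*U) = 4*U²)
w = -1 (w = (9 - 10 + (-10)²) - 4*5² = (9 - 10 + 100) - 4*25 = 99 - 1*100 = 99 - 100 = -1)
w² = (-1)² = 1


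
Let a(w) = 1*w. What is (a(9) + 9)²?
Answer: 324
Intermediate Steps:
a(w) = w
(a(9) + 9)² = (9 + 9)² = 18² = 324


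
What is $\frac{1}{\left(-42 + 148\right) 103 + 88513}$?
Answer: $\frac{1}{99431} \approx 1.0057 \cdot 10^{-5}$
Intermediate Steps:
$\frac{1}{\left(-42 + 148\right) 103 + 88513} = \frac{1}{106 \cdot 103 + 88513} = \frac{1}{10918 + 88513} = \frac{1}{99431}$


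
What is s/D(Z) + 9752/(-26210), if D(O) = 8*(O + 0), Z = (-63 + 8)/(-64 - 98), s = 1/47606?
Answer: -10213369363/27450571720 ≈ -0.37206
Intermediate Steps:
s = 1/47606 ≈ 2.1006e-5
Z = 55/162 (Z = -55/(-162) = -55*(-1/162) = 55/162 ≈ 0.33951)
D(O) = 8*O
s/D(Z) + 9752/(-26210) = 1/(47606*((8*(55/162)))) + 9752/(-26210) = 1/(47606*(220/81)) + 9752*(-1/26210) = (1/47606)*(81/220) - 4876/13105 = 81/10473320 - 4876/13105 = -10213369363/27450571720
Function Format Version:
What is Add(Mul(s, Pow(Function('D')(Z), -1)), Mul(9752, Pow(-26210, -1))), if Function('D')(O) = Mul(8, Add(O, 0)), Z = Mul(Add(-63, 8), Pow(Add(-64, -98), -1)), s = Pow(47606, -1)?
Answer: Rational(-10213369363, 27450571720) ≈ -0.37206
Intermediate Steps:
s = Rational(1, 47606) ≈ 2.1006e-5
Z = Rational(55, 162) (Z = Mul(-55, Pow(-162, -1)) = Mul(-55, Rational(-1, 162)) = Rational(55, 162) ≈ 0.33951)
Function('D')(O) = Mul(8, O)
Add(Mul(s, Pow(Function('D')(Z), -1)), Mul(9752, Pow(-26210, -1))) = Add(Mul(Rational(1, 47606), Pow(Mul(8, Rational(55, 162)), -1)), Mul(9752, Pow(-26210, -1))) = Add(Mul(Rational(1, 47606), Pow(Rational(220, 81), -1)), Mul(9752, Rational(-1, 26210))) = Add(Mul(Rational(1, 47606), Rational(81, 220)), Rational(-4876, 13105)) = Add(Rational(81, 10473320), Rational(-4876, 13105)) = Rational(-10213369363, 27450571720)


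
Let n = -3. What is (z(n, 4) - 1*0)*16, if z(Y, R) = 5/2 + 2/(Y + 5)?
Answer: 56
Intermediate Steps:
z(Y, R) = 5/2 + 2/(5 + Y) (z(Y, R) = 5*(½) + 2/(5 + Y) = 5/2 + 2/(5 + Y))
(z(n, 4) - 1*0)*16 = ((29 + 5*(-3))/(2*(5 - 3)) - 1*0)*16 = ((½)*(29 - 15)/2 + 0)*16 = ((½)*(½)*14 + 0)*16 = (7/2 + 0)*16 = (7/2)*16 = 56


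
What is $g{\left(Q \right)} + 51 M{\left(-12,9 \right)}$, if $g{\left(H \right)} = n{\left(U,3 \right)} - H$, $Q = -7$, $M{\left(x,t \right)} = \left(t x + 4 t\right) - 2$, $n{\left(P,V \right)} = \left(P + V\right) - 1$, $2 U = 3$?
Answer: $- \frac{7527}{2} \approx -3763.5$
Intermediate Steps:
$U = \frac{3}{2}$ ($U = \frac{1}{2} \cdot 3 = \frac{3}{2} \approx 1.5$)
$n{\left(P,V \right)} = -1 + P + V$
$M{\left(x,t \right)} = -2 + 4 t + t x$ ($M{\left(x,t \right)} = \left(4 t + t x\right) - 2 = -2 + 4 t + t x$)
$g{\left(H \right)} = \frac{7}{2} - H$ ($g{\left(H \right)} = \left(-1 + \frac{3}{2} + 3\right) - H = \frac{7}{2} - H$)
$g{\left(Q \right)} + 51 M{\left(-12,9 \right)} = \left(\frac{7}{2} - -7\right) + 51 \left(-2 + 4 \cdot 9 + 9 \left(-12\right)\right) = \left(\frac{7}{2} + 7\right) + 51 \left(-2 + 36 - 108\right) = \frac{21}{2} + 51 \left(-74\right) = \frac{21}{2} - 3774 = - \frac{7527}{2}$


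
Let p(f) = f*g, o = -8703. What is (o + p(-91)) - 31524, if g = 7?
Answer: -40864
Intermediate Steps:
p(f) = 7*f (p(f) = f*7 = 7*f)
(o + p(-91)) - 31524 = (-8703 + 7*(-91)) - 31524 = (-8703 - 637) - 31524 = -9340 - 31524 = -40864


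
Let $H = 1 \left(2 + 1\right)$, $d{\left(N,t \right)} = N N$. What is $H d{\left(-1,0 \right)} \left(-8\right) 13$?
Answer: $-312$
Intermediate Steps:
$d{\left(N,t \right)} = N^{2}$
$H = 3$ ($H = 1 \cdot 3 = 3$)
$H d{\left(-1,0 \right)} \left(-8\right) 13 = 3 \left(-1\right)^{2} \left(-8\right) 13 = 3 \cdot 1 \left(-8\right) 13 = 3 \left(\left(-8\right) 13\right) = 3 \left(-104\right) = -312$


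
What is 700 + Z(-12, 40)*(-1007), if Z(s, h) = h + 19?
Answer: -58713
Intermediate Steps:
Z(s, h) = 19 + h
700 + Z(-12, 40)*(-1007) = 700 + (19 + 40)*(-1007) = 700 + 59*(-1007) = 700 - 59413 = -58713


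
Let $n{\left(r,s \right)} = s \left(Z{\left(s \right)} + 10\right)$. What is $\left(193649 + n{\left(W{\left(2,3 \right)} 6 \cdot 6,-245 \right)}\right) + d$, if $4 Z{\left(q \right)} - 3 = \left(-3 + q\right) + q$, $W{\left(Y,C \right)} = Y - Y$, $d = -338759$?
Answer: $- \frac{235095}{2} \approx -1.1755 \cdot 10^{5}$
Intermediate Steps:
$W{\left(Y,C \right)} = 0$
$Z{\left(q \right)} = \frac{q}{2}$ ($Z{\left(q \right)} = \frac{3}{4} + \frac{\left(-3 + q\right) + q}{4} = \frac{3}{4} + \frac{-3 + 2 q}{4} = \frac{3}{4} + \left(- \frac{3}{4} + \frac{q}{2}\right) = \frac{q}{2}$)
$n{\left(r,s \right)} = s \left(10 + \frac{s}{2}\right)$ ($n{\left(r,s \right)} = s \left(\frac{s}{2} + 10\right) = s \left(10 + \frac{s}{2}\right)$)
$\left(193649 + n{\left(W{\left(2,3 \right)} 6 \cdot 6,-245 \right)}\right) + d = \left(193649 + \frac{1}{2} \left(-245\right) \left(20 - 245\right)\right) - 338759 = \left(193649 + \frac{1}{2} \left(-245\right) \left(-225\right)\right) - 338759 = \left(193649 + \frac{55125}{2}\right) - 338759 = \frac{442423}{2} - 338759 = - \frac{235095}{2}$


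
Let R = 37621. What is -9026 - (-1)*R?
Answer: 28595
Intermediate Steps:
-9026 - (-1)*R = -9026 - (-1)*37621 = -9026 - 1*(-37621) = -9026 + 37621 = 28595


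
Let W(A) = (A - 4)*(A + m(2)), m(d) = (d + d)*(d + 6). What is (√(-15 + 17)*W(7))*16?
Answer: 1872*√2 ≈ 2647.4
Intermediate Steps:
m(d) = 2*d*(6 + d) (m(d) = (2*d)*(6 + d) = 2*d*(6 + d))
W(A) = (-4 + A)*(32 + A) (W(A) = (A - 4)*(A + 2*2*(6 + 2)) = (-4 + A)*(A + 2*2*8) = (-4 + A)*(A + 32) = (-4 + A)*(32 + A))
(√(-15 + 17)*W(7))*16 = (√(-15 + 17)*(-128 + 7² + 28*7))*16 = (√2*(-128 + 49 + 196))*16 = (√2*117)*16 = (117*√2)*16 = 1872*√2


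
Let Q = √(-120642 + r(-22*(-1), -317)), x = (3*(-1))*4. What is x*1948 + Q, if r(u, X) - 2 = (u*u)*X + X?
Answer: -23376 + I*√274385 ≈ -23376.0 + 523.82*I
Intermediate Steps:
r(u, X) = 2 + X + X*u² (r(u, X) = 2 + ((u*u)*X + X) = 2 + (u²*X + X) = 2 + (X*u² + X) = 2 + (X + X*u²) = 2 + X + X*u²)
x = -12 (x = -3*4 = -12)
Q = I*√274385 (Q = √(-120642 + (2 - 317 - 317*(-22*(-1))²)) = √(-120642 + (2 - 317 - 317*22²)) = √(-120642 + (2 - 317 - 317*484)) = √(-120642 + (2 - 317 - 153428)) = √(-120642 - 153743) = √(-274385) = I*√274385 ≈ 523.82*I)
x*1948 + Q = -12*1948 + I*√274385 = -23376 + I*√274385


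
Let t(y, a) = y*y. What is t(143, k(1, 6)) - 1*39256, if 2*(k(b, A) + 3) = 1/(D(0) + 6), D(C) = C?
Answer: -18807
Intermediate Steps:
k(b, A) = -35/12 (k(b, A) = -3 + 1/(2*(0 + 6)) = -3 + (1/2)/6 = -3 + (1/2)*(1/6) = -3 + 1/12 = -35/12)
t(y, a) = y**2
t(143, k(1, 6)) - 1*39256 = 143**2 - 1*39256 = 20449 - 39256 = -18807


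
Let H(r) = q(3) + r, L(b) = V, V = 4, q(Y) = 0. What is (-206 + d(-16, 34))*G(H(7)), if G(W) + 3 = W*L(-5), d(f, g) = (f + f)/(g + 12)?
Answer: -118850/23 ≈ -5167.4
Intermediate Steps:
d(f, g) = 2*f/(12 + g) (d(f, g) = (2*f)/(12 + g) = 2*f/(12 + g))
L(b) = 4
H(r) = r (H(r) = 0 + r = r)
G(W) = -3 + 4*W (G(W) = -3 + W*4 = -3 + 4*W)
(-206 + d(-16, 34))*G(H(7)) = (-206 + 2*(-16)/(12 + 34))*(-3 + 4*7) = (-206 + 2*(-16)/46)*(-3 + 28) = (-206 + 2*(-16)*(1/46))*25 = (-206 - 16/23)*25 = -4754/23*25 = -118850/23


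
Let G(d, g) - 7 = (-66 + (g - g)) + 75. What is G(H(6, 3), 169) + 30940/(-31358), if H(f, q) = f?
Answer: 235394/15679 ≈ 15.013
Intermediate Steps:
G(d, g) = 16 (G(d, g) = 7 + ((-66 + (g - g)) + 75) = 7 + ((-66 + 0) + 75) = 7 + (-66 + 75) = 7 + 9 = 16)
G(H(6, 3), 169) + 30940/(-31358) = 16 + 30940/(-31358) = 16 + 30940*(-1/31358) = 16 - 15470/15679 = 235394/15679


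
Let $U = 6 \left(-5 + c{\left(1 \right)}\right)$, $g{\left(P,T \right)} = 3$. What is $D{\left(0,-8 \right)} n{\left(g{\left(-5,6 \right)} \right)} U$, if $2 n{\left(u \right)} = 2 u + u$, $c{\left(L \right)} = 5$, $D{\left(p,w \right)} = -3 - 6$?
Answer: $0$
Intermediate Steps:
$D{\left(p,w \right)} = -9$ ($D{\left(p,w \right)} = -3 - 6 = -9$)
$U = 0$ ($U = 6 \left(-5 + 5\right) = 6 \cdot 0 = 0$)
$n{\left(u \right)} = \frac{3 u}{2}$ ($n{\left(u \right)} = \frac{2 u + u}{2} = \frac{3 u}{2}$)
$D{\left(0,-8 \right)} n{\left(g{\left(-5,6 \right)} \right)} U = - 9 \cdot \frac{3}{2} \cdot 3 \cdot 0 = \left(-9\right) \frac{9}{2} \cdot 0 = \left(- \frac{81}{2}\right) 0 = 0$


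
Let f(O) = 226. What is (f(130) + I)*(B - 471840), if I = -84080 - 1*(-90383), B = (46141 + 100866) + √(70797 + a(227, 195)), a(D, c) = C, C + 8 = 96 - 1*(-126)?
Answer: -2120834657 + 6529*√71011 ≈ -2.1191e+9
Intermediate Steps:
C = 214 (C = -8 + (96 - 1*(-126)) = -8 + (96 + 126) = -8 + 222 = 214)
a(D, c) = 214
B = 147007 + √71011 (B = (46141 + 100866) + √(70797 + 214) = 147007 + √71011 ≈ 1.4727e+5)
I = 6303 (I = -84080 + 90383 = 6303)
(f(130) + I)*(B - 471840) = (226 + 6303)*((147007 + √71011) - 471840) = 6529*(-324833 + √71011) = -2120834657 + 6529*√71011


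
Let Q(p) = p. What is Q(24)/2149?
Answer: 24/2149 ≈ 0.011168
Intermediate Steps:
Q(24)/2149 = 24/2149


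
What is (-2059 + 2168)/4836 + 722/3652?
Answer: 972415/4415268 ≈ 0.22024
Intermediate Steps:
(-2059 + 2168)/4836 + 722/3652 = 109*(1/4836) + 722*(1/3652) = 109/4836 + 361/1826 = 972415/4415268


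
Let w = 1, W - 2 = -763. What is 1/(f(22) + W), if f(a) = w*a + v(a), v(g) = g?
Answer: -1/717 ≈ -0.0013947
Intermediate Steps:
W = -761 (W = 2 - 763 = -761)
f(a) = 2*a (f(a) = 1*a + a = a + a = 2*a)
1/(f(22) + W) = 1/(2*22 - 761) = 1/(44 - 761) = 1/(-717) = -1/717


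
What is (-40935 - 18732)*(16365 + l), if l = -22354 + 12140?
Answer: -367011717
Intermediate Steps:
l = -10214
(-40935 - 18732)*(16365 + l) = (-40935 - 18732)*(16365 - 10214) = -59667*6151 = -367011717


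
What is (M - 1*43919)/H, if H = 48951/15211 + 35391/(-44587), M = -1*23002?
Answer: -2161270600157/78297416 ≈ -27603.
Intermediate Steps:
M = -23002
H = 234892248/96887551 (H = 48951*(1/15211) + 35391*(-1/44587) = 6993/2173 - 35391/44587 = 234892248/96887551 ≈ 2.4244)
(M - 1*43919)/H = (-23002 - 1*43919)/(234892248/96887551) = (-23002 - 43919)*(96887551/234892248) = -66921*96887551/234892248 = -2161270600157/78297416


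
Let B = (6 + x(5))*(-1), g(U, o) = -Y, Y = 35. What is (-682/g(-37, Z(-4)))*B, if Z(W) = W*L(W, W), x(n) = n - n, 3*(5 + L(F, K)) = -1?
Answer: -4092/35 ≈ -116.91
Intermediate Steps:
L(F, K) = -16/3 (L(F, K) = -5 + (⅓)*(-1) = -5 - ⅓ = -16/3)
x(n) = 0
Z(W) = -16*W/3 (Z(W) = W*(-16/3) = -16*W/3)
g(U, o) = -35 (g(U, o) = -1*35 = -35)
B = -6 (B = (6 + 0)*(-1) = 6*(-1) = -6)
(-682/g(-37, Z(-4)))*B = -682/(-35)*(-6) = -682*(-1/35)*(-6) = (682/35)*(-6) = -4092/35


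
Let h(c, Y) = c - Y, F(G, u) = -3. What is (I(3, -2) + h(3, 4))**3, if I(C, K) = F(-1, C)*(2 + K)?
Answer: -1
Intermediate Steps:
I(C, K) = -6 - 3*K (I(C, K) = -3*(2 + K) = -6 - 3*K)
(I(3, -2) + h(3, 4))**3 = ((-6 - 3*(-2)) + (3 - 1*4))**3 = ((-6 + 6) + (3 - 4))**3 = (0 - 1)**3 = (-1)**3 = -1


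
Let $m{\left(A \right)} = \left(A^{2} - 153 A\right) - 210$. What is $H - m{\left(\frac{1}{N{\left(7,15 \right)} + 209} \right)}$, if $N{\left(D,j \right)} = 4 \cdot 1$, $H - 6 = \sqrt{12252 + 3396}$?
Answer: $\frac{9832292}{45369} + 4 \sqrt{978} \approx 341.81$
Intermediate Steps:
$H = 6 + 4 \sqrt{978}$ ($H = 6 + \sqrt{12252 + 3396} = 6 + \sqrt{15648} = 6 + 4 \sqrt{978} \approx 131.09$)
$N{\left(D,j \right)} = 4$
$m{\left(A \right)} = -210 + A^{2} - 153 A$
$H - m{\left(\frac{1}{N{\left(7,15 \right)} + 209} \right)} = \left(6 + 4 \sqrt{978}\right) - \left(-210 + \left(\frac{1}{4 + 209}\right)^{2} - \frac{153}{4 + 209}\right) = \left(6 + 4 \sqrt{978}\right) - \left(-210 + \left(\frac{1}{213}\right)^{2} - \frac{153}{213}\right) = \left(6 + 4 \sqrt{978}\right) - \left(-210 + \left(\frac{1}{213}\right)^{2} - \frac{51}{71}\right) = \left(6 + 4 \sqrt{978}\right) - \left(-210 + \frac{1}{45369} - \frac{51}{71}\right) = \left(6 + 4 \sqrt{978}\right) - - \frac{9560078}{45369} = \left(6 + 4 \sqrt{978}\right) + \frac{9560078}{45369} = \frac{9832292}{45369} + 4 \sqrt{978}$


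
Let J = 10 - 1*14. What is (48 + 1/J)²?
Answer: 36481/16 ≈ 2280.1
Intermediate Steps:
J = -4 (J = 10 - 14 = -4)
(48 + 1/J)² = (48 + 1/(-4))² = (48 - ¼)² = (191/4)² = 36481/16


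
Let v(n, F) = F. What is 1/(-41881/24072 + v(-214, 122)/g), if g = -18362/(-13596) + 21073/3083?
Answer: 4129774915944/54364732199419 ≈ 0.075964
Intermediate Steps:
g = 171559277/20958234 (g = -18362*(-1/13596) + 21073*(1/3083) = 9181/6798 + 21073/3083 = 171559277/20958234 ≈ 8.1858)
1/(-41881/24072 + v(-214, 122)/g) = 1/(-41881/24072 + 122/(171559277/20958234)) = 1/(-41881*1/24072 + 122*(20958234/171559277)) = 1/(-41881/24072 + 2556904548/171559277) = 1/(54364732199419/4129774915944) = 4129774915944/54364732199419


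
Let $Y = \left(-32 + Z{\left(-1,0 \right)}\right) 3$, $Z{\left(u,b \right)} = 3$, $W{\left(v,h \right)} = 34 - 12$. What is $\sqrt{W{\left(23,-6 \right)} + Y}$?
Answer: $i \sqrt{65} \approx 8.0623 i$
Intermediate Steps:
$W{\left(v,h \right)} = 22$ ($W{\left(v,h \right)} = 34 - 12 = 22$)
$Y = -87$ ($Y = \left(-32 + 3\right) 3 = \left(-29\right) 3 = -87$)
$\sqrt{W{\left(23,-6 \right)} + Y} = \sqrt{22 - 87} = \sqrt{-65} = i \sqrt{65}$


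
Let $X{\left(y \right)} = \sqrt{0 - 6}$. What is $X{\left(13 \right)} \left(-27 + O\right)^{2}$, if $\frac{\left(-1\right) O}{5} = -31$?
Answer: $16384 i \sqrt{6} \approx 40132.0 i$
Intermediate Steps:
$O = 155$ ($O = \left(-5\right) \left(-31\right) = 155$)
$X{\left(y \right)} = i \sqrt{6}$ ($X{\left(y \right)} = \sqrt{-6} = i \sqrt{6}$)
$X{\left(13 \right)} \left(-27 + O\right)^{2} = i \sqrt{6} \left(-27 + 155\right)^{2} = i \sqrt{6} \cdot 128^{2} = i \sqrt{6} \cdot 16384 = 16384 i \sqrt{6}$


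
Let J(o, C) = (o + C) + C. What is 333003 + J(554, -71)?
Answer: 333415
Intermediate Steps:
J(o, C) = o + 2*C (J(o, C) = (C + o) + C = o + 2*C)
333003 + J(554, -71) = 333003 + (554 + 2*(-71)) = 333003 + (554 - 142) = 333003 + 412 = 333415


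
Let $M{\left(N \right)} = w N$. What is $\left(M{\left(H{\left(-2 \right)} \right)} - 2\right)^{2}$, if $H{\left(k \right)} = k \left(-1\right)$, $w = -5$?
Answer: $144$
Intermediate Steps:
$H{\left(k \right)} = - k$
$M{\left(N \right)} = - 5 N$
$\left(M{\left(H{\left(-2 \right)} \right)} - 2\right)^{2} = \left(- 5 \left(\left(-1\right) \left(-2\right)\right) - 2\right)^{2} = \left(\left(-5\right) 2 - 2\right)^{2} = \left(-10 - 2\right)^{2} = \left(-12\right)^{2} = 144$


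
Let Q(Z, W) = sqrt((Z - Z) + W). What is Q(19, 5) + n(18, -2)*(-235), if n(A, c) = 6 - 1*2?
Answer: -940 + sqrt(5) ≈ -937.76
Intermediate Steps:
Q(Z, W) = sqrt(W) (Q(Z, W) = sqrt(0 + W) = sqrt(W))
n(A, c) = 4 (n(A, c) = 6 - 2 = 4)
Q(19, 5) + n(18, -2)*(-235) = sqrt(5) + 4*(-235) = sqrt(5) - 940 = -940 + sqrt(5)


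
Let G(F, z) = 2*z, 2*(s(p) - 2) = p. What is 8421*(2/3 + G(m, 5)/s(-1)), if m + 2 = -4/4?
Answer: 61754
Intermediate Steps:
s(p) = 2 + p/2
m = -3 (m = -2 - 4/4 = -2 - 4*¼ = -2 - 1 = -3)
8421*(2/3 + G(m, 5)/s(-1)) = 8421*(2/3 + (2*5)/(2 + (½)*(-1))) = 8421*(2*(⅓) + 10/(2 - ½)) = 8421*(⅔ + 10/(3/2)) = 8421*(⅔ + 10*(⅔)) = 8421*(⅔ + 20/3) = 8421*(22/3) = 61754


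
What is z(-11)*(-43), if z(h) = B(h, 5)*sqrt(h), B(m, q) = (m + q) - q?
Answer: 473*I*sqrt(11) ≈ 1568.8*I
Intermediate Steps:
B(m, q) = m
z(h) = h**(3/2) (z(h) = h*sqrt(h) = h**(3/2))
z(-11)*(-43) = (-11)**(3/2)*(-43) = -11*I*sqrt(11)*(-43) = 473*I*sqrt(11)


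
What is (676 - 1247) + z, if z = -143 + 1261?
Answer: 547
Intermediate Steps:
z = 1118
(676 - 1247) + z = (676 - 1247) + 1118 = -571 + 1118 = 547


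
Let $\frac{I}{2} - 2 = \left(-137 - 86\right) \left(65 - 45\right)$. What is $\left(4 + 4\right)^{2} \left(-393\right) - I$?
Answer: $-16236$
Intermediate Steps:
$I = -8916$ ($I = 4 + 2 \left(-137 - 86\right) \left(65 - 45\right) = 4 + 2 \left(\left(-223\right) 20\right) = 4 + 2 \left(-4460\right) = 4 - 8920 = -8916$)
$\left(4 + 4\right)^{2} \left(-393\right) - I = \left(4 + 4\right)^{2} \left(-393\right) - -8916 = 8^{2} \left(-393\right) + 8916 = 64 \left(-393\right) + 8916 = -25152 + 8916 = -16236$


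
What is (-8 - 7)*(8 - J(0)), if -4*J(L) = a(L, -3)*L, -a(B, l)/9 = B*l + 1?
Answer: -120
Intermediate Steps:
a(B, l) = -9 - 9*B*l (a(B, l) = -9*(B*l + 1) = -9*(1 + B*l) = -9 - 9*B*l)
J(L) = -L*(-9 + 27*L)/4 (J(L) = -(-9 - 9*L*(-3))*L/4 = -(-9 + 27*L)*L/4 = -L*(-9 + 27*L)/4)
(-8 - 7)*(8 - J(0)) = (-8 - 7)*(8 - 9*0*(1 - 3*0)/4) = -15*(8 - 9*0*(1 + 0)/4) = -15*(8 - 9*0/4) = -15*(8 - 1*0) = -15*(8 + 0) = -15*8 = -120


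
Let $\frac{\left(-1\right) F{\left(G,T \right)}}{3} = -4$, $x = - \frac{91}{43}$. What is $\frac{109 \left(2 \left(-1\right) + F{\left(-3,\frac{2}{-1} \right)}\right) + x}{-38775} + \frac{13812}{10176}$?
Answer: $\frac{626474161}{471297200} \approx 1.3293$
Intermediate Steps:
$x = - \frac{91}{43}$ ($x = \left(-91\right) \frac{1}{43} = - \frac{91}{43} \approx -2.1163$)
$F{\left(G,T \right)} = 12$ ($F{\left(G,T \right)} = \left(-3\right) \left(-4\right) = 12$)
$\frac{109 \left(2 \left(-1\right) + F{\left(-3,\frac{2}{-1} \right)}\right) + x}{-38775} + \frac{13812}{10176} = \frac{109 \left(2 \left(-1\right) + 12\right) - \frac{91}{43}}{-38775} + \frac{13812}{10176} = \left(109 \left(-2 + 12\right) - \frac{91}{43}\right) \left(- \frac{1}{38775}\right) + 13812 \cdot \frac{1}{10176} = \left(109 \cdot 10 - \frac{91}{43}\right) \left(- \frac{1}{38775}\right) + \frac{1151}{848} = \left(1090 - \frac{91}{43}\right) \left(- \frac{1}{38775}\right) + \frac{1151}{848} = \frac{46779}{43} \left(- \frac{1}{38775}\right) + \frac{1151}{848} = - \frac{15593}{555775} + \frac{1151}{848} = \frac{626474161}{471297200}$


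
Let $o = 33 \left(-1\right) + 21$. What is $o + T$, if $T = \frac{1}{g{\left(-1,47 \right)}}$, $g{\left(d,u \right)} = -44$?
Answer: $- \frac{529}{44} \approx -12.023$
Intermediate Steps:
$o = -12$ ($o = -33 + 21 = -12$)
$T = - \frac{1}{44}$ ($T = \frac{1}{-44} = - \frac{1}{44} \approx -0.022727$)
$o + T = -12 - \frac{1}{44} = - \frac{529}{44}$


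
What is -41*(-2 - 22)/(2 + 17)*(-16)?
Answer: -15744/19 ≈ -828.63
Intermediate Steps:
-41*(-2 - 22)/(2 + 17)*(-16) = -(-984)/19*(-16) = -41*(-24/19)*(-16) = (984/19)*(-16) = -15744/19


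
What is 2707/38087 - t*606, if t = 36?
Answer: -830903285/38087 ≈ -21816.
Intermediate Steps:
2707/38087 - t*606 = 2707/38087 - 36*606 = 2707*(1/38087) - 1*21816 = 2707/38087 - 21816 = -830903285/38087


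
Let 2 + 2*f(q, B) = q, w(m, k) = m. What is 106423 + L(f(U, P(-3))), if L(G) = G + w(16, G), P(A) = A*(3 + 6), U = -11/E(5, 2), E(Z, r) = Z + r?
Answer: 1490121/14 ≈ 1.0644e+5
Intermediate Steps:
U = -11/7 (U = -11/(5 + 2) = -11/7 ≈ -1.5714)
P(A) = 9*A (P(A) = A*9 = 9*A)
f(q, B) = -1 + q/2
L(G) = 16 + G (L(G) = G + 16 = 16 + G)
106423 + L(f(U, P(-3))) = 106423 + (16 + (-1 + (½)*(-11/7))) = 106423 + (16 + (-1 - 11/14)) = 106423 + (16 - 25/14) = 106423 + 199/14 = 1490121/14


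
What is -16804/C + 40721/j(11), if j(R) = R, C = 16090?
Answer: 327508023/88495 ≈ 3700.9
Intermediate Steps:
-16804/C + 40721/j(11) = -16804/16090 + 40721/11 = -16804*1/16090 + 40721*(1/11) = -8402/8045 + 40721/11 = 327508023/88495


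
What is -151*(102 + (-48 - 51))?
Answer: -453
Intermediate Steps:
-151*(102 + (-48 - 51)) = -151*(102 - 99) = -151*3 = -453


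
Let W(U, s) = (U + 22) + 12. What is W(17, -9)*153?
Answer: 7803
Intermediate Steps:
W(U, s) = 34 + U (W(U, s) = (22 + U) + 12 = 34 + U)
W(17, -9)*153 = (34 + 17)*153 = 51*153 = 7803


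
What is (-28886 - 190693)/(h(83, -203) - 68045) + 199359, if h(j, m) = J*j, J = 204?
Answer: 10190056146/51113 ≈ 1.9936e+5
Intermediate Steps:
h(j, m) = 204*j
(-28886 - 190693)/(h(83, -203) - 68045) + 199359 = (-28886 - 190693)/(204*83 - 68045) + 199359 = -219579/(16932 - 68045) + 199359 = -219579/(-51113) + 199359 = -219579*(-1/51113) + 199359 = 219579/51113 + 199359 = 10190056146/51113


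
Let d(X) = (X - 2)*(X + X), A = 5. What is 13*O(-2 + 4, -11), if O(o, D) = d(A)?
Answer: 390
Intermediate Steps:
d(X) = 2*X*(-2 + X) (d(X) = (-2 + X)*(2*X) = 2*X*(-2 + X))
O(o, D) = 30 (O(o, D) = 2*5*(-2 + 5) = 2*5*3 = 30)
13*O(-2 + 4, -11) = 13*30 = 390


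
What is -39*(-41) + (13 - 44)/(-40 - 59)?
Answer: 158332/99 ≈ 1599.3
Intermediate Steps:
-39*(-41) + (13 - 44)/(-40 - 59) = 1599 - 31/(-99) = 1599 - 31*(-1/99) = 1599 + 31/99 = 158332/99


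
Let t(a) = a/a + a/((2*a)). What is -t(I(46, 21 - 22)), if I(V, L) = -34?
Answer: -3/2 ≈ -1.5000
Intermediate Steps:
t(a) = 3/2 (t(a) = 1 + a*(1/(2*a)) = 1 + 1/2 = 3/2)
-t(I(46, 21 - 22)) = -1*3/2 = -3/2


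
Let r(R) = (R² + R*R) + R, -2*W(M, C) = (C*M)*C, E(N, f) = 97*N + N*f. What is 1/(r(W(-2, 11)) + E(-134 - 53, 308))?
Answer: -1/46332 ≈ -2.1583e-5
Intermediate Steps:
W(M, C) = -M*C²/2 (W(M, C) = -C*M*C/2 = -M*C²/2)
r(R) = R + 2*R² (r(R) = (R² + R²) + R = 2*R² + R = R + 2*R²)
1/(r(W(-2, 11)) + E(-134 - 53, 308)) = 1/((-½*(-2)*11²)*(1 + 2*(-½*(-2)*11²)) + (-134 - 53)*(97 + 308)) = 1/((-½*(-2)*121)*(1 + 2*(-½*(-2)*121)) - 187*405) = 1/(121*(1 + 2*121) - 75735) = 1/(121*(1 + 242) - 75735) = 1/(121*243 - 75735) = 1/(29403 - 75735) = 1/(-46332) = -1/46332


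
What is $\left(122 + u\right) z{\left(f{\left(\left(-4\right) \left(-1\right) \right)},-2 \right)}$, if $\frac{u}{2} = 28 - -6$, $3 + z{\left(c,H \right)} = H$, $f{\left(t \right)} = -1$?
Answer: $-950$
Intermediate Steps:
$z{\left(c,H \right)} = -3 + H$
$u = 68$ ($u = 2 \left(28 - -6\right) = 2 \left(28 + 6\right) = 2 \cdot 34 = 68$)
$\left(122 + u\right) z{\left(f{\left(\left(-4\right) \left(-1\right) \right)},-2 \right)} = \left(122 + 68\right) \left(-3 - 2\right) = 190 \left(-5\right) = -950$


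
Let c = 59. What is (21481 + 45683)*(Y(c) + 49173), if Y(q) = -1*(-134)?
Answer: 3311655348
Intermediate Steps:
Y(q) = 134
(21481 + 45683)*(Y(c) + 49173) = (21481 + 45683)*(134 + 49173) = 67164*49307 = 3311655348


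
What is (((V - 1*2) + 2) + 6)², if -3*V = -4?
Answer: 484/9 ≈ 53.778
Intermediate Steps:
V = 4/3 (V = -⅓*(-4) = 4/3 ≈ 1.3333)
(((V - 1*2) + 2) + 6)² = (((4/3 - 1*2) + 2) + 6)² = (((4/3 - 2) + 2) + 6)² = ((-⅔ + 2) + 6)² = (4/3 + 6)² = (22/3)² = 484/9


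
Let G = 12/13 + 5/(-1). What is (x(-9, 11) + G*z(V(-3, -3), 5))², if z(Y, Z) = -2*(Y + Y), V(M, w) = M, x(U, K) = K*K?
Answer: 877969/169 ≈ 5195.1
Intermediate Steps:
x(U, K) = K²
z(Y, Z) = -4*Y
G = -53/13 (G = 12*(1/13) + 5*(-1) = 12/13 - 5 = -53/13 ≈ -4.0769)
(x(-9, 11) + G*z(V(-3, -3), 5))² = (11² - (-212)*(-3)/13)² = (121 - 53/13*12)² = (121 - 636/13)² = (937/13)² = 877969/169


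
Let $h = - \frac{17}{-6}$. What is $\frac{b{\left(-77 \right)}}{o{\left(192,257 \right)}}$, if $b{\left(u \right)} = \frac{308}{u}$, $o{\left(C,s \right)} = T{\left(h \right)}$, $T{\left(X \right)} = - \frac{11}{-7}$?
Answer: $- \frac{28}{11} \approx -2.5455$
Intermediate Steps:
$h = \frac{17}{6}$ ($h = \left(-17\right) \left(- \frac{1}{6}\right) = \frac{17}{6} \approx 2.8333$)
$T{\left(X \right)} = \frac{11}{7}$ ($T{\left(X \right)} = \left(-11\right) \left(- \frac{1}{7}\right) = \frac{11}{7}$)
$o{\left(C,s \right)} = \frac{11}{7}$
$\frac{b{\left(-77 \right)}}{o{\left(192,257 \right)}} = \frac{308 \frac{1}{-77}}{\frac{11}{7}} = 308 \left(- \frac{1}{77}\right) \frac{7}{11} = \left(-4\right) \frac{7}{11} = - \frac{28}{11}$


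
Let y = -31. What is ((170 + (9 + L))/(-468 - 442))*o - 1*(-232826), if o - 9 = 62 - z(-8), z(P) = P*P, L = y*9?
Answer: 3026748/13 ≈ 2.3283e+5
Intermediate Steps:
L = -279 (L = -31*9 = -279)
z(P) = P**2
o = 7 (o = 9 + (62 - 1*(-8)**2) = 9 + (62 - 1*64) = 9 + (62 - 64) = 9 - 2 = 7)
((170 + (9 + L))/(-468 - 442))*o - 1*(-232826) = ((170 + (9 - 279))/(-468 - 442))*7 - 1*(-232826) = ((170 - 270)/(-910))*7 + 232826 = -100*(-1/910)*7 + 232826 = (10/91)*7 + 232826 = 10/13 + 232826 = 3026748/13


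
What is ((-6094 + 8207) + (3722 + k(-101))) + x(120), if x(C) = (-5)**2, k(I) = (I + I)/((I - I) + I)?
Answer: 5862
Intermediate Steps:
k(I) = 2 (k(I) = (2*I)/(0 + I) = (2*I)/I = 2)
x(C) = 25
((-6094 + 8207) + (3722 + k(-101))) + x(120) = ((-6094 + 8207) + (3722 + 2)) + 25 = (2113 + 3724) + 25 = 5837 + 25 = 5862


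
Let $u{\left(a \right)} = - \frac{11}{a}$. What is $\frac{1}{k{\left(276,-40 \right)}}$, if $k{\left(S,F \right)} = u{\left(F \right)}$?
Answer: $\frac{40}{11} \approx 3.6364$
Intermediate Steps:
$k{\left(S,F \right)} = - \frac{11}{F}$
$\frac{1}{k{\left(276,-40 \right)}} = \frac{1}{\left(-11\right) \frac{1}{-40}} = \frac{1}{\left(-11\right) \left(- \frac{1}{40}\right)} = \frac{1}{\frac{11}{40}} = \frac{40}{11}$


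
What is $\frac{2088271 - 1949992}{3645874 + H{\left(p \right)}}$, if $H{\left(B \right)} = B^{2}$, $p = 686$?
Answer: $\frac{138279}{4116470} \approx 0.033592$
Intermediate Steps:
$\frac{2088271 - 1949992}{3645874 + H{\left(p \right)}} = \frac{2088271 - 1949992}{3645874 + 686^{2}} = \frac{138279}{3645874 + 470596} = \frac{138279}{4116470}$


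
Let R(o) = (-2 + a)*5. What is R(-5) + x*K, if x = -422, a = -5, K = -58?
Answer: 24441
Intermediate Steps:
R(o) = -35 (R(o) = (-2 - 5)*5 = -7*5 = -35)
R(-5) + x*K = -35 - 422*(-58) = -35 + 24476 = 24441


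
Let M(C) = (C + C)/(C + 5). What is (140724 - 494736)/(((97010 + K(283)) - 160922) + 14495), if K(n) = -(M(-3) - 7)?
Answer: 118004/16469 ≈ 7.1652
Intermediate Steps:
M(C) = 2*C/(5 + C) (M(C) = (2*C)/(5 + C) = 2*C/(5 + C))
K(n) = 10 (K(n) = -(2*(-3)/(5 - 3) - 7) = -(2*(-3)/2 - 7) = -(2*(-3)*(½) - 7) = -(-3 - 7) = -1*(-10) = 10)
(140724 - 494736)/(((97010 + K(283)) - 160922) + 14495) = (140724 - 494736)/(((97010 + 10) - 160922) + 14495) = -354012/((97020 - 160922) + 14495) = -354012/(-63902 + 14495) = -354012/(-49407) = -354012*(-1/49407) = 118004/16469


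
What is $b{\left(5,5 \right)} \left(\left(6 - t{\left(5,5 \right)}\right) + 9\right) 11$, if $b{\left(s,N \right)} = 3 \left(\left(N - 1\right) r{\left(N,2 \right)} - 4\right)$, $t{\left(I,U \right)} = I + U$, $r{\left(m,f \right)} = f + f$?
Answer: $1980$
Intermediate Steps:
$r{\left(m,f \right)} = 2 f$
$b{\left(s,N \right)} = -24 + 12 N$ ($b{\left(s,N \right)} = 3 \left(\left(N - 1\right) 2 \cdot 2 - 4\right) = 3 \left(\left(-1 + N\right) 4 - 4\right) = 3 \left(\left(-4 + 4 N\right) - 4\right) = 3 \left(-8 + 4 N\right) = -24 + 12 N$)
$b{\left(5,5 \right)} \left(\left(6 - t{\left(5,5 \right)}\right) + 9\right) 11 = \left(-24 + 12 \cdot 5\right) \left(\left(6 - \left(5 + 5\right)\right) + 9\right) 11 = \left(-24 + 60\right) \left(\left(6 - 10\right) + 9\right) 11 = 36 \left(\left(6 - 10\right) + 9\right) 11 = 36 \left(-4 + 9\right) 11 = 36 \cdot 5 \cdot 11 = 180 \cdot 11 = 1980$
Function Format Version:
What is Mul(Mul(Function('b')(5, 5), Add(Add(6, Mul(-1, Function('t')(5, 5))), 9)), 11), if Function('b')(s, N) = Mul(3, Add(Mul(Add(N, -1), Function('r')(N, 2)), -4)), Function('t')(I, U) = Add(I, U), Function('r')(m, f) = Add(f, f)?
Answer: 1980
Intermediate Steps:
Function('r')(m, f) = Mul(2, f)
Function('b')(s, N) = Add(-24, Mul(12, N)) (Function('b')(s, N) = Mul(3, Add(Mul(Add(N, -1), Mul(2, 2)), -4)) = Mul(3, Add(Mul(Add(-1, N), 4), -4)) = Mul(3, Add(Add(-4, Mul(4, N)), -4)) = Mul(3, Add(-8, Mul(4, N))) = Add(-24, Mul(12, N)))
Mul(Mul(Function('b')(5, 5), Add(Add(6, Mul(-1, Function('t')(5, 5))), 9)), 11) = Mul(Mul(Add(-24, Mul(12, 5)), Add(Add(6, Mul(-1, Add(5, 5))), 9)), 11) = Mul(Mul(Add(-24, 60), Add(Add(6, Mul(-1, 10)), 9)), 11) = Mul(Mul(36, Add(Add(6, -10), 9)), 11) = Mul(Mul(36, Add(-4, 9)), 11) = Mul(Mul(36, 5), 11) = Mul(180, 11) = 1980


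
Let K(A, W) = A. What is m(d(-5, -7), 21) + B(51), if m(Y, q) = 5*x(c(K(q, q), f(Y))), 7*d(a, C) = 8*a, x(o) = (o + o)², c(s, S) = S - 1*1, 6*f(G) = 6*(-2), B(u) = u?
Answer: 231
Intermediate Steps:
f(G) = -2 (f(G) = (6*(-2))/6 = (⅙)*(-12) = -2)
c(s, S) = -1 + S (c(s, S) = S - 1 = -1 + S)
x(o) = 4*o² (x(o) = (2*o)² = 4*o²)
d(a, C) = 8*a/7 (d(a, C) = (8*a)/7 = 8*a/7)
m(Y, q) = 180 (m(Y, q) = 5*(4*(-1 - 2)²) = 5*(4*(-3)²) = 5*(4*9) = 5*36 = 180)
m(d(-5, -7), 21) + B(51) = 180 + 51 = 231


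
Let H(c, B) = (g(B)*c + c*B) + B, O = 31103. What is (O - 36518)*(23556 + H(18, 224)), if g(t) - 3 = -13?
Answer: -149627280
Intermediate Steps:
g(t) = -10 (g(t) = 3 - 13 = -10)
H(c, B) = B - 10*c + B*c (H(c, B) = (-10*c + c*B) + B = (-10*c + B*c) + B = B - 10*c + B*c)
(O - 36518)*(23556 + H(18, 224)) = (31103 - 36518)*(23556 + (224 - 10*18 + 224*18)) = -5415*(23556 + (224 - 180 + 4032)) = -5415*(23556 + 4076) = -5415*27632 = -149627280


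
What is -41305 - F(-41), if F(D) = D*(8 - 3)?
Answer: -41100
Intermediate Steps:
F(D) = 5*D (F(D) = D*5 = 5*D)
-41305 - F(-41) = -41305 - 5*(-41) = -41305 - 1*(-205) = -41305 + 205 = -41100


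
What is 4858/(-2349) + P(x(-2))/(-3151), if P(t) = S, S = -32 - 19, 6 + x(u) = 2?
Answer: -15187759/7401699 ≈ -2.0519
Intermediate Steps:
x(u) = -4 (x(u) = -6 + 2 = -4)
S = -51
P(t) = -51
4858/(-2349) + P(x(-2))/(-3151) = 4858/(-2349) - 51/(-3151) = 4858*(-1/2349) - 51*(-1/3151) = -4858/2349 + 51/3151 = -15187759/7401699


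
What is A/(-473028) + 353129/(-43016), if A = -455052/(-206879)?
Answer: -2879755666728565/350793901355816 ≈ -8.2093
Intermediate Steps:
A = 455052/206879 (A = -455052*(-1/206879) = 455052/206879 ≈ 2.1996)
A/(-473028) + 353129/(-43016) = (455052/206879)/(-473028) + 353129/(-43016) = (455052/206879)*(-1/473028) + 353129*(-1/43016) = -37921/8154963301 - 353129/43016 = -2879755666728565/350793901355816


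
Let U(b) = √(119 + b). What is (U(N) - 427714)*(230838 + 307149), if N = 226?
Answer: -230104571718 + 537987*√345 ≈ -2.3009e+11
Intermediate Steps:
(U(N) - 427714)*(230838 + 307149) = (√(119 + 226) - 427714)*(230838 + 307149) = (√345 - 427714)*537987 = (-427714 + √345)*537987 = -230104571718 + 537987*√345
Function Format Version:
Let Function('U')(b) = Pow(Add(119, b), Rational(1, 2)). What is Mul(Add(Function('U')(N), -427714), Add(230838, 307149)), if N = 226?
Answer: Add(-230104571718, Mul(537987, Pow(345, Rational(1, 2)))) ≈ -2.3009e+11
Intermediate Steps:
Mul(Add(Function('U')(N), -427714), Add(230838, 307149)) = Mul(Add(Pow(Add(119, 226), Rational(1, 2)), -427714), Add(230838, 307149)) = Mul(Add(Pow(345, Rational(1, 2)), -427714), 537987) = Mul(Add(-427714, Pow(345, Rational(1, 2))), 537987) = Add(-230104571718, Mul(537987, Pow(345, Rational(1, 2))))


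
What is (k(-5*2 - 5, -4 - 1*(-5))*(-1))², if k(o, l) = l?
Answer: 1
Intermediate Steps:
(k(-5*2 - 5, -4 - 1*(-5))*(-1))² = ((-4 - 1*(-5))*(-1))² = ((-4 + 5)*(-1))² = (1*(-1))² = (-1)² = 1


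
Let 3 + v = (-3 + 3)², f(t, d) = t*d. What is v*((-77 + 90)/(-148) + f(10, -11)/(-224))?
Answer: -5013/4144 ≈ -1.2097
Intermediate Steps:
f(t, d) = d*t
v = -3 (v = -3 + (-3 + 3)² = -3 + 0² = -3 + 0 = -3)
v*((-77 + 90)/(-148) + f(10, -11)/(-224)) = -3*((-77 + 90)/(-148) - 11*10/(-224)) = -3*(13*(-1/148) - 110*(-1/224)) = -3*(-13/148 + 55/112) = -3*1671/4144 = -5013/4144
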